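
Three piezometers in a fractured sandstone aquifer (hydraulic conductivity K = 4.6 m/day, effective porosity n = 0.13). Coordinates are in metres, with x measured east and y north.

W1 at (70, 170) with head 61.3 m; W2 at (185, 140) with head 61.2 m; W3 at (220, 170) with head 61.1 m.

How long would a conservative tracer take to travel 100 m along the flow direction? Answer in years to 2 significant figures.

Three-point gradient (reference W1): Δ to W2 = (115, -30, -0.1), Δ to W3 = (150, 0, -0.2).
∂h/∂x = -0.001333, ∂h/∂y = -0.001778 (det = 4500).
|∇h| = √(-0.001333² + -0.001778²) = 0.002222
Seepage velocity v = K·i/n = 4.6 × 0.002222 / 0.13 = 0.07862 m/day.
t = 100 / 0.07862 = 1272 days = 3.48 years.

3.5 years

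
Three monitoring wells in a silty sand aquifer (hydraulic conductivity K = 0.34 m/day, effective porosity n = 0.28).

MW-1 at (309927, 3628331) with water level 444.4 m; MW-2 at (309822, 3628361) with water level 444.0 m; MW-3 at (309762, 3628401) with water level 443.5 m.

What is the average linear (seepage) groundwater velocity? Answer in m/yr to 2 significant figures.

Taking MW-1 as reference: MW-2−MW-1 = (-105, 30, -0.4); MW-3−MW-1 = (-165, 70, -0.9).
Determinant of the coordinate differences = (-105)·70 − (-165)·30 = -2400.
∂h/∂x = [(-0.4)·70 − (-0.9)·30] / -2400 = +0.0004167
∂h/∂y = [(-105)·(-0.9) − (-165)·(-0.4)] / -2400 = -0.01188
|∇h| = √(0.0004167² + -0.01188²) = 0.01189
Seepage velocity v = K·i/n = 0.34 × 0.01189 / 0.28 = 0.01444 m/day = 5.274 m/yr.

5.3 m/yr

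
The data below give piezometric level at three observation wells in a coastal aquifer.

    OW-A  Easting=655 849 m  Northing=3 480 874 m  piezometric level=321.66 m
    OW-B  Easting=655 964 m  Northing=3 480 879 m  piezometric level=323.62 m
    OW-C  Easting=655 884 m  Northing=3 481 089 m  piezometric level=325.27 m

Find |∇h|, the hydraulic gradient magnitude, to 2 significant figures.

Differences from OW-A: to OW-B (Δx, Δy, Δh) = (115, 5, +1.96); to OW-C = (35, 215, +3.61).
Determinant of the coordinate differences = 115·215 − 35·5 = 24550.
∂h/∂x = [(+1.96)·215 − (+3.61)·5] / 24550 = +0.01643
∂h/∂y = [115·(+3.61) − 35·(+1.96)] / 24550 = +0.01412
|∇h| = √(0.01643² + 0.01412²) = 0.02166

0.022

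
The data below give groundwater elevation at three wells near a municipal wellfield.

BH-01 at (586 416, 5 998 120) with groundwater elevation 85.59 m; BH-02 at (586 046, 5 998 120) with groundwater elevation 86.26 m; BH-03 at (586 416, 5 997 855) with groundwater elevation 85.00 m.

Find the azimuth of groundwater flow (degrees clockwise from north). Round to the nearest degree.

∂h/∂x = (86.26 − 85.59) / (586046 − 586416) = -0.001811
∂h/∂y = (85.00 − 85.59) / (5997855 − 5998120) = +0.002226
Flow direction (−∇h) has components (+0.001811 E, -0.002226 N).
Azimuth = atan2(E, N) = atan2(+0.001811, -0.002226) = 140.9° ≈ 141°.

141°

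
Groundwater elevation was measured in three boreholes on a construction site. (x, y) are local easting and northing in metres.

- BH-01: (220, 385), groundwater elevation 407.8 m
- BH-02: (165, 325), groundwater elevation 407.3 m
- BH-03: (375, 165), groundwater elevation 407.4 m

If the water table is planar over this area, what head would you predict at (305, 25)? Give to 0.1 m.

406.5 m

Taking BH-01 as reference: BH-02−BH-01 = (-55, -60, -0.5); BH-03−BH-01 = (155, -220, -0.4).
Solve a·Δx + b·Δy = Δh: det = (-55)·(-220) − 155·(-60) = 21400.
∂h/∂x = [(-0.5)·(-220) − (-0.4)·(-60)] / 21400 = +0.004019
∂h/∂y = [(-55)·(-0.4) − 155·(-0.5)] / 21400 = +0.004650
h(305, 25) = 407.8 + (+0.004019)·(85) + (+0.004650)·(-360) = 407.8 +0.342 -1.674 = 406.468 m.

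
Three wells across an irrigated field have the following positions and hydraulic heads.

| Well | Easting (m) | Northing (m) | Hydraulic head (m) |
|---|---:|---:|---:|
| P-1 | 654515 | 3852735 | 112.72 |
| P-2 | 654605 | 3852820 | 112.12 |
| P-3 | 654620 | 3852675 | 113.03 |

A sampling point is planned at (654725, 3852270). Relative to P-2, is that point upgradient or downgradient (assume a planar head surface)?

Differences from P-1: to P-2 (Δx, Δy, Δh) = (90, 85, -0.60); to P-3 = (105, -60, +0.31).
Determinant of the coordinate differences = 90·(-60) − 105·85 = -14325.
∂h/∂x = [(-0.60)·(-60) − (+0.31)·85] / -14325 = -0.0006736
∂h/∂y = [90·(+0.31) − 105·(-0.60)] / -14325 = -0.006346
Head at (654725, 3852270) = 112.72 + (-0.0006736)·(210) + (-0.006346)·(-465) = 115.53 m.
That is higher than the 112.12 m at P-2, so the point is upgradient.

upgradient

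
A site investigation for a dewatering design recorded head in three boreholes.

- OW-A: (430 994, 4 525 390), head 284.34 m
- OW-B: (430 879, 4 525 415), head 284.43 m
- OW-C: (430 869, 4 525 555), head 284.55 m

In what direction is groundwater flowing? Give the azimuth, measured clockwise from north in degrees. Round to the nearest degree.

With h = a·x + b·y + c and OW-A as origin, the differences give:
  (-115)·a + 25·b = +0.09
  (-125)·a + 165·b = +0.21
Eliminate b (×165 and ×25, subtract): -15850·a = 9.600 → a = ∂h/∂x = -0.0006057
Back-substitute: b = ∂h/∂y = +0.0008139.
Flow direction (−∇h) has components (+0.0006057 E, -0.0008139 N).
Azimuth = atan2(E, N) = atan2(+0.0006057, -0.0008139) = 143.3° ≈ 143°.

143°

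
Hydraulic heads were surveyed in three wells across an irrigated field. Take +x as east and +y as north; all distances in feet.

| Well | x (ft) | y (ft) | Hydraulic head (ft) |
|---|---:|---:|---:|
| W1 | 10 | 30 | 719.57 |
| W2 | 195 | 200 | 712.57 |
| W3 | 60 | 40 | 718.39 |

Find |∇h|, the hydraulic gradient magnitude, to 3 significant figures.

Differences from W1: to W2 (Δx, Δy, Δh) = (185, 170, -7.00); to W3 = (50, 10, -1.18).
Determinant of the coordinate differences = 185·10 − 50·170 = -6650.
∂h/∂x = [(-7.00)·10 − (-1.18)·170] / -6650 = -0.01964
∂h/∂y = [185·(-1.18) − 50·(-7.00)] / -6650 = -0.01980
|∇h| = √(-0.01964² + -0.01980²) = 0.02789

0.0279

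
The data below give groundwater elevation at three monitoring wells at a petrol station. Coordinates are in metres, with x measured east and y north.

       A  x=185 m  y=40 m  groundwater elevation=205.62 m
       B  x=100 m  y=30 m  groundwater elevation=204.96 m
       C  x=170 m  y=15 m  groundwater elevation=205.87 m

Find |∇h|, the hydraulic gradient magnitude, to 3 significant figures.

0.0185

Differences from A: to B (Δx, Δy, Δh) = (-85, -10, -0.66); to C = (-15, -25, +0.25).
Determinant of the coordinate differences = (-85)·(-25) − (-15)·(-10) = 1975.
∂h/∂x = [(-0.66)·(-25) − (+0.25)·(-10)] / 1975 = +0.009620
∂h/∂y = [(-85)·(+0.25) − (-15)·(-0.66)] / 1975 = -0.01577
|∇h| = √(0.009620² + -0.01577²) = 0.01847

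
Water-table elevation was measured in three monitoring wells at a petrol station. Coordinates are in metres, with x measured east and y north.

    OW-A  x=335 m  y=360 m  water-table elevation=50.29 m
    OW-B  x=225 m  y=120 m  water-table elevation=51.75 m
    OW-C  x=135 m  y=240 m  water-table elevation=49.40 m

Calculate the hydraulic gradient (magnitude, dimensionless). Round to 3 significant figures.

0.0158

Taking OW-A as reference: OW-B−OW-A = (-110, -240, +1.46); OW-C−OW-A = (-200, -120, -0.89).
Determinant of the coordinate differences = (-110)·(-120) − (-200)·(-240) = -34800.
∂h/∂x = [(+1.46)·(-120) − (-0.89)·(-240)] / -34800 = +0.01117
∂h/∂y = [(-110)·(-0.89) − (-200)·(+1.46)] / -34800 = -0.01120
|∇h| = √(0.01117² + -0.01120²) = 0.01582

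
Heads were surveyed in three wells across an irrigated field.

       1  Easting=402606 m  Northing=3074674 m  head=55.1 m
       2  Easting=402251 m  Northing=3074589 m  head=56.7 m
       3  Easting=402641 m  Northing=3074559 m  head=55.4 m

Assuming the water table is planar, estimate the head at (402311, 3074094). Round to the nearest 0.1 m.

58.3 m

Three-point gradient (reference 1): Δ to 2 = (-355, -85, +1.6), Δ to 3 = (35, -115, +0.3).
∂h/∂x = -0.003619, ∂h/∂y = -0.003710 (det = 43800).
h(402311, 3074094) = 55.1 + (-0.003619)·(-295) + (-0.003710)·(-580) = 55.1 +1.068 +2.152 = 58.319 m.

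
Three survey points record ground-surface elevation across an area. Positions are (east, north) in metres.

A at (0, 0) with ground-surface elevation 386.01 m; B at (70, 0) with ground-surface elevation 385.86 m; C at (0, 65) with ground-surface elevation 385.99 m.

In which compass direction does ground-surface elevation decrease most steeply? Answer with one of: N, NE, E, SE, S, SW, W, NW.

∂z/∂x = (385.86 − 386.01) / (70 − 0) = -0.002143
∂z/∂y = (385.99 − 386.01) / (65 − 0) = -0.0003077
Steepest decrease is along −∇f = (+0.002143 E, +0.0003077 N) → east.

E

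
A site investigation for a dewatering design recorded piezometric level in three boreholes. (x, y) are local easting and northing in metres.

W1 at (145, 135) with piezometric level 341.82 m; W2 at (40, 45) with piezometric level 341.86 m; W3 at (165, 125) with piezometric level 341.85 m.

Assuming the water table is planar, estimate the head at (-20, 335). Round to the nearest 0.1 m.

Taking W1 as reference: W2−W1 = (-105, -90, +0.04); W3−W1 = (20, -10, +0.03).
Determinant of the coordinate differences = (-105)·(-10) − 20·(-90) = 2850.
∂h/∂x = [(+0.04)·(-10) − (+0.03)·(-90)] / 2850 = +0.0008070
∂h/∂y = [(-105)·(+0.03) − 20·(+0.04)] / 2850 = -0.001386
h(-20, 335) = 341.82 + (+0.0008070)·(-165) + (-0.001386)·(200) = 341.82 -0.133 -0.277 = 341.410 m.

341.4 m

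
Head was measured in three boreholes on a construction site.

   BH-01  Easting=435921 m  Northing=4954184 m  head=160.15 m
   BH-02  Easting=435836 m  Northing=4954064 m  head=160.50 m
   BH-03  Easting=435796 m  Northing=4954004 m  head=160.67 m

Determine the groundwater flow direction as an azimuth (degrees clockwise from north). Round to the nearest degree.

Taking BH-01 as reference: BH-02−BH-01 = (-85, -120, +0.35); BH-03−BH-01 = (-125, -180, +0.52).
Solve a·Δx + b·Δy = Δh: det = (-85)·(-180) − (-125)·(-120) = 300.
∂h/∂x = [(+0.35)·(-180) − (+0.52)·(-120)] / 300 = -0.002000
∂h/∂y = [(-85)·(+0.52) − (-125)·(+0.35)] / 300 = -0.001500
Flow direction (−∇h) has components (+0.002000 E, +0.001500 N).
Azimuth = atan2(E, N) = atan2(+0.002000, +0.001500) = 53.1° ≈ 053°.

053°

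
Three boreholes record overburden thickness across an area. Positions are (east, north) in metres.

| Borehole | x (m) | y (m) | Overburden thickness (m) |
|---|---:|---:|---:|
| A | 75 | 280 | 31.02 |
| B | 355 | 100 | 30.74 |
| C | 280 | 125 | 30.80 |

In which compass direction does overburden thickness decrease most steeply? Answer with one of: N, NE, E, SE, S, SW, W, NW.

Differences from A: to B (Δx, Δy, Δh) = (280, -180, -0.28); to C = (205, -155, -0.22).
Solve a·Δx + b·Δy = Δd: det = 280·(-155) − 205·(-180) = -6500.
∂d/∂x = [(-0.28)·(-155) − (-0.22)·(-180)] / -6500 = -0.0005846
∂d/∂y = [280·(-0.22) − 205·(-0.28)] / -6500 = +0.0006462
Steepest decrease is along −∇f = (+0.0005846 E, -0.0006462 N) → southeast.

SE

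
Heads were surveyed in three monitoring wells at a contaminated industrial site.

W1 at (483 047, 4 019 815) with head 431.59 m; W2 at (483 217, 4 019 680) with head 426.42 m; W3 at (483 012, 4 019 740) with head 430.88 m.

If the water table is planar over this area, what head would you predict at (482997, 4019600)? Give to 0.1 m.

428.7 m

Three-point gradient (reference W1): Δ to W2 = (170, -135, -5.17), Δ to W3 = (-35, -75, -0.71).
∂h/∂x = -0.01670, ∂h/∂y = +0.01726 (det = -17475).
h(482997, 4019600) = 431.59 + (-0.01670)·(-50) + (+0.01726)·(-215) = 431.59 +0.835 -3.711 = 428.714 m.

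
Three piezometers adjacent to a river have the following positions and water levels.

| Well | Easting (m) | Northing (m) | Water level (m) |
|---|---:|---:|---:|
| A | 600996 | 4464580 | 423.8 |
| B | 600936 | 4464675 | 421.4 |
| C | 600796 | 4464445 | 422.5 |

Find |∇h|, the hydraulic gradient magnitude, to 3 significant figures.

With h = a·x + b·y + c and A as origin, the differences give:
  (-60)·a + 95·b = -2.4
  (-200)·a + (-135)·b = -1.3
Eliminate b (×(-135) and ×95, subtract): 27100·a = 447.50 → a = ∂h/∂x = +0.01651
Back-substitute: b = ∂h/∂y = -0.01483.
|∇h| = √(0.01651² + -0.01483²) = 0.02219

0.0222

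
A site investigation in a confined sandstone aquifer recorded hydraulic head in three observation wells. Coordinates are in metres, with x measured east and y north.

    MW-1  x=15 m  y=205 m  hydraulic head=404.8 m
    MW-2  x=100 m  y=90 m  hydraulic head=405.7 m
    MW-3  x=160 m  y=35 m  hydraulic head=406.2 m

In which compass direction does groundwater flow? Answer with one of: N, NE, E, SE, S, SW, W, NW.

NW

Differences from MW-1: to MW-2 (Δx, Δy, Δh) = (85, -115, +0.9); to MW-3 = (145, -170, +1.4).
Determinant of the coordinate differences = 85·(-170) − 145·(-115) = 2225.
∂h/∂x = [(+0.9)·(-170) − (+1.4)·(-115)] / 2225 = +0.003596
∂h/∂y = [85·(+1.4) − 145·(+0.9)] / 2225 = -0.005169
Flow = −∇h = (-0.003596 east, +0.005169 north), which points northwest.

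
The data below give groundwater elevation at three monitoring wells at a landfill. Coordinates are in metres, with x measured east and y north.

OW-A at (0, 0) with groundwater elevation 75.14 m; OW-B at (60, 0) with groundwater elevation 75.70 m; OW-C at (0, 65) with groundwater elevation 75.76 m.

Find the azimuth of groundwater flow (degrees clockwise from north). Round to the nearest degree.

224°

∂h/∂x = (75.70 − 75.14) / (60 − 0) = +0.009333
∂h/∂y = (75.76 − 75.14) / (65 − 0) = +0.009538
Flow direction (−∇h) has components (-0.009333 E, -0.009538 N).
Azimuth = atan2(E, N) = atan2(-0.009333, -0.009538) = 224.4° ≈ 224°.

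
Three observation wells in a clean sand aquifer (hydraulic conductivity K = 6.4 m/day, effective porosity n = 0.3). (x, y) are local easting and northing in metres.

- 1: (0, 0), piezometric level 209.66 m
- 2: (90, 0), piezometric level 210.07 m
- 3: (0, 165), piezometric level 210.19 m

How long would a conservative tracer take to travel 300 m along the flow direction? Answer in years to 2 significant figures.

∂h/∂x = (210.07 − 209.66) / (90 − 0) = +0.004556
∂h/∂y = (210.19 − 209.66) / (165 − 0) = +0.003212
|∇h| = √(0.004556² + 0.003212²) = 0.005574
Seepage velocity v = K·i/n = 6.4 × 0.005574 / 0.3 = 0.1189 m/day.
t = 300 / 0.1189 = 2523 days = 6.91 years.

6.9 years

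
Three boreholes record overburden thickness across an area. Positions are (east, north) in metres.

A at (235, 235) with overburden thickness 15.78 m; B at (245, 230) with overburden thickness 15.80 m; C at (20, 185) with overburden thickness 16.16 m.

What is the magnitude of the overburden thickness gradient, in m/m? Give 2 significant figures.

0.0052 m/m

Three-point gradient (reference A): Δ to B = (10, -5, +0.02), Δ to C = (-215, -50, +0.38).
∂d/∂x = -0.0005714, ∂d/∂y = -0.005143 (det = -1575).
|∇f| = √(-0.0005714² + -0.005143²) = 0.005175 m/m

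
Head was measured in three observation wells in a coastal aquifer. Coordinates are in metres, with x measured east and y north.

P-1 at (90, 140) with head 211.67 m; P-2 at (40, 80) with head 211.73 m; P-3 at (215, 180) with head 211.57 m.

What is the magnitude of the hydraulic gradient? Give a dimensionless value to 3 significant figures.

0.000797

Differences from P-1: to P-2 (Δx, Δy, Δh) = (-50, -60, +0.06); to P-3 = (125, 40, -0.10).
Determinant of the coordinate differences = (-50)·40 − 125·(-60) = 5500.
∂h/∂x = [(+0.06)·40 − (-0.10)·(-60)] / 5500 = -0.0006545
∂h/∂y = [(-50)·(-0.10) − 125·(+0.06)] / 5500 = -0.0004545
|∇h| = √(-0.0006545² + -0.0004545²) = 0.0007968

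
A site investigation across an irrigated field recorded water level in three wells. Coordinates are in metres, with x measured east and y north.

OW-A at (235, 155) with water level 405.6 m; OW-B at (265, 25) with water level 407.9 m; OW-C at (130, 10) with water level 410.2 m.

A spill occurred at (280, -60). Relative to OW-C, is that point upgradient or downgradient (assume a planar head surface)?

With h = a·x + b·y + c and OW-A as origin, the differences give:
  30·a + (-130)·b = +2.3
  (-105)·a + (-145)·b = +4.6
Eliminate b (×(-145) and ×(-130), subtract): -18000·a = 264.50 → a = ∂h/∂x = -0.01469
Back-substitute: b = ∂h/∂y = -0.02108.
Head at (280, -60) = 405.6 + (-0.01469)·(45) + (-0.02108)·(-215) = 409.47 m.
That is lower than the 410.2 m at OW-C, so the point is downgradient.

downgradient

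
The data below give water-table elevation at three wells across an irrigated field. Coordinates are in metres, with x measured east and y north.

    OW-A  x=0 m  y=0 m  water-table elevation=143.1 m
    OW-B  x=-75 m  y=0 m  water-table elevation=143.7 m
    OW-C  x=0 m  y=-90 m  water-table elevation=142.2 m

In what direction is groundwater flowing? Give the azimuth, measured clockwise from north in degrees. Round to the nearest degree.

∂h/∂x = (143.7 − 143.1) / (-75 − 0) = -0.008000
∂h/∂y = (142.2 − 143.1) / (-90 − 0) = +0.01000
Flow direction (−∇h) has components (+0.008000 E, -0.01000 N).
Azimuth = atan2(E, N) = atan2(+0.008000, -0.01000) = 141.3° ≈ 141°.

141°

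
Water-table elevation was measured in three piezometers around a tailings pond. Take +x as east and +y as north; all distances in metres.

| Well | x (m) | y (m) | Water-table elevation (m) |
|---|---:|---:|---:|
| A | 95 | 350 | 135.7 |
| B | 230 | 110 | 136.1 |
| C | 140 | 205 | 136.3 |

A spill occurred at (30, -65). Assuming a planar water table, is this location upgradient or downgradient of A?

upgradient

With h = a·x + b·y + c and A as origin, the differences give:
  135·a + (-240)·b = +0.4
  45·a + (-145)·b = +0.6
Eliminate b (×(-145) and ×(-240), subtract): -8775·a = 86.00 → a = ∂h/∂x = -0.009801
Back-substitute: b = ∂h/∂y = -0.007179.
Head at (30, -65) = 135.7 + (-0.009801)·(-65) + (-0.007179)·(-415) = 139.32 m.
That is higher than the 135.7 m at A, so the point is upgradient.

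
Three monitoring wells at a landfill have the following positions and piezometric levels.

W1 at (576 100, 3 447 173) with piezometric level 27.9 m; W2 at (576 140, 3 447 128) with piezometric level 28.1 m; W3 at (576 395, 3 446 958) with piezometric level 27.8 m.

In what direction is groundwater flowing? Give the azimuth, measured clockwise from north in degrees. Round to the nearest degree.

With h = a·x + b·y + c and W1 as origin, the differences give:
  40·a + (-45)·b = +0.2
  295·a + (-215)·b = -0.1
Eliminate b (×(-215) and ×(-45), subtract): 4675·a = -47.50 → a = ∂h/∂x = -0.01016
Back-substitute: b = ∂h/∂y = -0.01348.
Flow direction (−∇h) has components (+0.01016 E, +0.01348 N).
Azimuth = atan2(E, N) = atan2(+0.01016, +0.01348) = 37.0° ≈ 037°.

037°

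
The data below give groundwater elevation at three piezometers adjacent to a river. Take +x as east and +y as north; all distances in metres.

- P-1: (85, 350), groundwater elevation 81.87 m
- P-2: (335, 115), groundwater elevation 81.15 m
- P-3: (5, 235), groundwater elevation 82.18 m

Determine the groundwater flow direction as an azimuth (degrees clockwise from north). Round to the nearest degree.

Three-point gradient (reference P-1): Δ to P-2 = (250, -235, -0.72), Δ to P-3 = (-80, -115, +0.31).
∂h/∂x = -0.003273, ∂h/∂y = -0.0004185 (det = -47550).
Flow direction (−∇h) has components (+0.003273 E, +0.0004185 N).
Azimuth = atan2(E, N) = atan2(+0.003273, +0.0004185) = 82.7° ≈ 083°.

083°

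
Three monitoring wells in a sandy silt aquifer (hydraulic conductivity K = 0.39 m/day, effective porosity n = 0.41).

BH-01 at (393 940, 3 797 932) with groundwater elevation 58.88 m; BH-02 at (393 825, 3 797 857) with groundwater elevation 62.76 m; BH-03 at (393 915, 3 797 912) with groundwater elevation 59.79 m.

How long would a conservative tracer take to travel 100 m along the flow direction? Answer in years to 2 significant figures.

10 years

Taking BH-01 as reference: BH-02−BH-01 = (-115, -75, +3.88); BH-03−BH-01 = (-25, -20, +0.91).
Solve a·Δx + b·Δy = Δh: det = (-115)·(-20) − (-25)·(-75) = 425.
∂h/∂x = [(+3.88)·(-20) − (+0.91)·(-75)] / 425 = -0.02200
∂h/∂y = [(-115)·(+0.91) − (-25)·(+3.88)] / 425 = -0.01800
|∇h| = √(-0.02200² + -0.01800²) = 0.02843
Seepage velocity v = K·i/n = 0.39 × 0.02843 / 0.41 = 0.02704 m/day.
t = 100 / 0.02704 = 3698 days = 10.1 years.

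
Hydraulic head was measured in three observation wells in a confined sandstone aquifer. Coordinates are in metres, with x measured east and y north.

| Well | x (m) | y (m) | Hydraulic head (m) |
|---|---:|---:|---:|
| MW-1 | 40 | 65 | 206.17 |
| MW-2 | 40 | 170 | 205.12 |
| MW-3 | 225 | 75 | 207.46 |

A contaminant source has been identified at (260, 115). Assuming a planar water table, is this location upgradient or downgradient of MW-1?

upgradient

Differences from MW-1: to MW-2 (Δx, Δy, Δh) = (0, 105, -1.05); to MW-3 = (185, 10, +1.29).
Solve a·Δx + b·Δy = Δh: det = 0·10 − 185·105 = -19425.
∂h/∂x = [(-1.05)·10 − (+1.29)·105] / -19425 = +0.007514
∂h/∂y = [0·(+1.29) − 185·(-1.05)] / -19425 = -0.010000
Head at (260, 115) = 206.17 + (+0.007514)·(220) + (-0.010000)·(50) = 207.32 m.
That is higher than the 206.17 m at MW-1, so the point is upgradient.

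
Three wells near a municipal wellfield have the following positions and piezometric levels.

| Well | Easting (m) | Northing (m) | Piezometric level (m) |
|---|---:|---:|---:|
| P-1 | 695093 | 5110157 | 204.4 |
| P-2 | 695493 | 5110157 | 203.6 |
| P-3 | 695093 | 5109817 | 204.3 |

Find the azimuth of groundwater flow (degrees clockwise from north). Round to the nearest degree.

098°

∂h/∂x = (203.6 − 204.4) / (695493 − 695093) = -0.002000
∂h/∂y = (204.3 − 204.4) / (5109817 − 5110157) = +0.0002941
Flow direction (−∇h) has components (+0.002000 E, -0.0002941 N).
Azimuth = atan2(E, N) = atan2(+0.002000, -0.0002941) = 98.4° ≈ 098°.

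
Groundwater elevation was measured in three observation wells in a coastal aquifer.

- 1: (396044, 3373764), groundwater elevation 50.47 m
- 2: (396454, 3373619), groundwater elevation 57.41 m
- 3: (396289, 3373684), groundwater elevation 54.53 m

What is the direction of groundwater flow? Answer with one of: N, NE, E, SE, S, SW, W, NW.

NW

Three-point gradient (reference 1): Δ to 2 = (410, -145, +6.94), Δ to 3 = (245, -80, +4.06).
∂h/∂x = +0.01229, ∂h/∂y = -0.01310 (det = 2725).
Flow = −∇h = (-0.01229 east, +0.01310 north), which points northwest.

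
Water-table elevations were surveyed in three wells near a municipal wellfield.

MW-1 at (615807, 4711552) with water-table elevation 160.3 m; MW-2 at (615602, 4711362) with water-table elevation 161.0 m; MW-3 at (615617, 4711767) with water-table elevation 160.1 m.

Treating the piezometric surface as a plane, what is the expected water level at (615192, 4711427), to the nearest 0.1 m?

With h = a·x + b·y + c and MW-1 as origin, the differences give:
  (-205)·a + (-190)·b = +0.7
  (-190)·a + 215·b = -0.2
Eliminate b (×215 and ×(-190), subtract): -80175·a = 112.50 → a = ∂h/∂x = -0.001403
Back-substitute: b = ∂h/∂y = -0.002170.
h(615192, 4711427) = 160.3 + (-0.001403)·(-615) + (-0.002170)·(-125) = 160.3 +0.863 +0.271 = 161.434 m.

161.4 m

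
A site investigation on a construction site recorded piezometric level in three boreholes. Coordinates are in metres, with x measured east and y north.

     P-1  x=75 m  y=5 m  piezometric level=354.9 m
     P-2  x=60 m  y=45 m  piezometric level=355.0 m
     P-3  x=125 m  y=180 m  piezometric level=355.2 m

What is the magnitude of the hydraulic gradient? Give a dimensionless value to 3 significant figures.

Differences from P-1: to P-2 (Δx, Δy, Δh) = (-15, 40, +0.1); to P-3 = (50, 175, +0.3).
Solve a·Δx + b·Δy = Δh: det = (-15)·175 − 50·40 = -4625.
∂h/∂x = [(+0.1)·175 − (+0.3)·40] / -4625 = -0.001189
∂h/∂y = [(-15)·(+0.3) − 50·(+0.1)] / -4625 = +0.002054
|∇h| = √(-0.001189² + 0.002054²) = 0.002373

0.00237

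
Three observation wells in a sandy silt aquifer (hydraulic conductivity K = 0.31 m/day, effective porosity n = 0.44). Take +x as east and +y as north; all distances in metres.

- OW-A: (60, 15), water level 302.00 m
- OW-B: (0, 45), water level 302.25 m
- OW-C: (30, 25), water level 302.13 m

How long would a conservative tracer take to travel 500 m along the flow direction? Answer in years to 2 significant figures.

With h = a·x + b·y + c and OW-A as origin, the differences give:
  (-60)·a + 30·b = +0.25
  (-30)·a + 10·b = +0.13
Eliminate b (×10 and ×30, subtract): 300·a = -1.400 → a = ∂h/∂x = -0.004667
Back-substitute: b = ∂h/∂y = -0.0010000.
|∇h| = √(-0.004667² + -0.0010000²) = 0.004773
Seepage velocity v = K·i/n = 0.31 × 0.004773 / 0.44 = 0.003363 m/day.
t = 500 / 0.003363 = 1.487e+05 days = 407 years.

410 years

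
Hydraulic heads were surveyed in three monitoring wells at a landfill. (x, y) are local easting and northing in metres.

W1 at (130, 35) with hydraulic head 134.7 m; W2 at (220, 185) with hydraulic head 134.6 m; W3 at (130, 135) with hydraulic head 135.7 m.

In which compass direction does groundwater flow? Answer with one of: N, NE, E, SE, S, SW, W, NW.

Taking W1 as reference: W2−W1 = (90, 150, -0.1); W3−W1 = (0, 100, +1.0).
Determinant of the coordinate differences = 90·100 − 0·150 = 9000.
∂h/∂x = [(-0.1)·100 − (+1.0)·150] / 9000 = -0.01778
∂h/∂y = [90·(+1.0) − 0·(-0.1)] / 9000 = +0.01000
Flow = −∇h = (+0.01778 east, -0.01000 north), which points southeast.

SE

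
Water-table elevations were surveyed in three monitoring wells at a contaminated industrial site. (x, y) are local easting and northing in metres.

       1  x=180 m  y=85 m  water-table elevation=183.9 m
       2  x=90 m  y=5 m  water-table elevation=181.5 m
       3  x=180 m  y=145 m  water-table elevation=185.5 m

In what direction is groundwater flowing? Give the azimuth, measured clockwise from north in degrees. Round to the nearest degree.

With h = a·x + b·y + c and 1 as origin, the differences give:
  (-90)·a + (-80)·b = -2.4
  0·a + 60·b = +1.6
Eliminate b (×60 and ×(-80), subtract): -5400·a = -16.00 → a = ∂h/∂x = +0.002963
Back-substitute: b = ∂h/∂y = +0.02667.
Flow direction (−∇h) has components (-0.002963 E, -0.02667 N).
Azimuth = atan2(E, N) = atan2(-0.002963, -0.02667) = 186.3° ≈ 186°.

186°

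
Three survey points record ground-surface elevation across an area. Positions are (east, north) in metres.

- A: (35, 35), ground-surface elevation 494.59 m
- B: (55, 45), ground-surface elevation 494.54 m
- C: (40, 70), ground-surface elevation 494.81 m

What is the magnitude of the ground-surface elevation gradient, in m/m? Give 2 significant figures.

Differences from A: to B (Δx, Δy, Δh) = (20, 10, -0.05); to C = (5, 35, +0.22).
Determinant of the coordinate differences = 20·35 − 5·10 = 650.
∂z/∂x = [(-0.05)·35 − (+0.22)·10] / 650 = -0.006077
∂z/∂y = [20·(+0.22) − 5·(-0.05)] / 650 = +0.007154
|∇f| = √(-0.006077² + 0.007154²) = 0.009387 m/m

0.0094 m/m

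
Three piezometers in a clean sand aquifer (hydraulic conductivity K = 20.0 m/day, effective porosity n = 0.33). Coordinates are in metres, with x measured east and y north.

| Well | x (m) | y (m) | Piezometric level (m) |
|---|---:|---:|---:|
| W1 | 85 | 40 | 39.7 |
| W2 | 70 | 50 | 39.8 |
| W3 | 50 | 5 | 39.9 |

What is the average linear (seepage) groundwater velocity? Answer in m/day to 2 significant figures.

0.38 m/day

Taking W1 as reference: W2−W1 = (-15, 10, +0.1); W3−W1 = (-35, -35, +0.2).
Solve a·Δx + b·Δy = Δh: det = (-15)·(-35) − (-35)·10 = 875.
∂h/∂x = [(+0.1)·(-35) − (+0.2)·10] / 875 = -0.006286
∂h/∂y = [(-15)·(+0.2) − (-35)·(+0.1)] / 875 = +0.0005714
|∇h| = √(-0.006286² + 0.0005714²) = 0.006312
Seepage velocity v = K·i/n = 20.0 × 0.006312 / 0.33 = 0.3825 m/day.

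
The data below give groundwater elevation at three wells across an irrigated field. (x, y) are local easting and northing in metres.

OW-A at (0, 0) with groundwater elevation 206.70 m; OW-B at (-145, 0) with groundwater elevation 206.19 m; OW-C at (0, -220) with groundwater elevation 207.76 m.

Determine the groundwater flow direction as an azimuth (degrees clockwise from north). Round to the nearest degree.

∂h/∂x = (206.19 − 206.70) / (-145 − 0) = +0.003517
∂h/∂y = (207.76 − 206.70) / (-220 − 0) = -0.004818
Flow direction (−∇h) has components (-0.003517 E, +0.004818 N).
Azimuth = atan2(E, N) = atan2(-0.003517, +0.004818) = 323.9° ≈ 324°.

324°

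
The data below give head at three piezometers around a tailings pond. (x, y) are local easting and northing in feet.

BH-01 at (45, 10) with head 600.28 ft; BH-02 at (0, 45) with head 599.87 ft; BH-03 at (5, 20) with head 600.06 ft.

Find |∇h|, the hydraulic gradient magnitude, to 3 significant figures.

0.00782

Taking BH-01 as reference: BH-02−BH-01 = (-45, 35, -0.41); BH-03−BH-01 = (-40, 10, -0.22).
Determinant of the coordinate differences = (-45)·10 − (-40)·35 = 950.
∂h/∂x = [(-0.41)·10 − (-0.22)·35] / 950 = +0.003789
∂h/∂y = [(-45)·(-0.22) − (-40)·(-0.41)] / 950 = -0.006842
|∇h| = √(0.003789² + -0.006842²) = 0.007821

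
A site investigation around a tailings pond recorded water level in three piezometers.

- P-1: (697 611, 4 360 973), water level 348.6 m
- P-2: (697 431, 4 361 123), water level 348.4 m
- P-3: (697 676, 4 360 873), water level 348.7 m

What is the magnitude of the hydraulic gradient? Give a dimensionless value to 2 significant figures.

Differences from P-1: to P-2 (Δx, Δy, Δh) = (-180, 150, -0.2); to P-3 = (65, -100, +0.1).
Solve a·Δx + b·Δy = Δh: det = (-180)·(-100) − 65·150 = 8250.
∂h/∂x = [(-0.2)·(-100) − (+0.1)·150] / 8250 = +0.0006061
∂h/∂y = [(-180)·(+0.1) − 65·(-0.2)] / 8250 = -0.0006061
|∇h| = √(0.0006061² + -0.0006061²) = 0.0008572

0.00086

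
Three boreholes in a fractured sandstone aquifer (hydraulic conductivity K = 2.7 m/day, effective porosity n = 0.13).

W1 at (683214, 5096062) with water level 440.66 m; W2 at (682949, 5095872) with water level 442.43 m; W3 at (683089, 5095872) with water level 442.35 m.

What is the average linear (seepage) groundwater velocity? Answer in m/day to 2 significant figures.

0.18 m/day

With h = a·x + b·y + c and W1 as origin, the differences give:
  (-265)·a + (-190)·b = +1.77
  (-125)·a + (-190)·b = +1.69
Eliminate b (×(-190) and ×(-190), subtract): 26600·a = -15.200 → a = ∂h/∂x = -0.0005714
Back-substitute: b = ∂h/∂y = -0.008519.
|∇h| = √(-0.0005714² + -0.008519²) = 0.008538
Seepage velocity v = K·i/n = 2.7 × 0.008538 / 0.13 = 0.1773 m/day.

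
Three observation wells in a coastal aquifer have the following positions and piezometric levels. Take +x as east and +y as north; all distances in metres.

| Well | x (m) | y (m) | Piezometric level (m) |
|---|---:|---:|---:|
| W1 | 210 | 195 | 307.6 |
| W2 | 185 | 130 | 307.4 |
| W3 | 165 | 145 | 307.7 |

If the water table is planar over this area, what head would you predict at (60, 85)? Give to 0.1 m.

308.3 m

Taking W1 as reference: W2−W1 = (-25, -65, -0.2); W3−W1 = (-45, -50, +0.1).
Solve a·Δx + b·Δy = Δh: det = (-25)·(-50) − (-45)·(-65) = -1675.
∂h/∂x = [(-0.2)·(-50) − (+0.1)·(-65)] / -1675 = -0.009851
∂h/∂y = [(-25)·(+0.1) − (-45)·(-0.2)] / -1675 = +0.006866
h(60, 85) = 307.6 + (-0.009851)·(-150) + (+0.006866)·(-110) = 307.6 +1.478 -0.755 = 308.322 m.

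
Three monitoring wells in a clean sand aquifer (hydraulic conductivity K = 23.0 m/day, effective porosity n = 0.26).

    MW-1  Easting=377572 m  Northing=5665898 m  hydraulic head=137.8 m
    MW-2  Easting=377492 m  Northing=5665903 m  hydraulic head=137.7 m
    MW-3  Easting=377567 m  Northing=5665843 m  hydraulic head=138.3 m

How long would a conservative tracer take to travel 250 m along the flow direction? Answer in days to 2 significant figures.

310 days

Taking MW-1 as reference: MW-2−MW-1 = (-80, 5, -0.1); MW-3−MW-1 = (-5, -55, +0.5).
Determinant of the coordinate differences = (-80)·(-55) − (-5)·5 = 4425.
∂h/∂x = [(-0.1)·(-55) − (+0.5)·5] / 4425 = +0.0006780
∂h/∂y = [(-80)·(+0.5) − (-5)·(-0.1)] / 4425 = -0.009153
|∇h| = √(0.0006780² + -0.009153²) = 0.009178
Seepage velocity v = K·i/n = 23.0 × 0.009178 / 0.26 = 0.8119 m/day.
t = 250 / 0.8119 = 307.9 days.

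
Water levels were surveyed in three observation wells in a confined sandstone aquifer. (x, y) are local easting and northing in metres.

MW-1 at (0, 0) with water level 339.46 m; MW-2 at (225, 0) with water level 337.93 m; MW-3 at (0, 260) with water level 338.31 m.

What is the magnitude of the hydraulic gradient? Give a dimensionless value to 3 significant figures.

0.00811

∂h/∂x = (337.93 − 339.46) / (225 − 0) = -0.006800
∂h/∂y = (338.31 − 339.46) / (260 − 0) = -0.004423
|∇h| = √(-0.006800² + -0.004423²) = 0.008112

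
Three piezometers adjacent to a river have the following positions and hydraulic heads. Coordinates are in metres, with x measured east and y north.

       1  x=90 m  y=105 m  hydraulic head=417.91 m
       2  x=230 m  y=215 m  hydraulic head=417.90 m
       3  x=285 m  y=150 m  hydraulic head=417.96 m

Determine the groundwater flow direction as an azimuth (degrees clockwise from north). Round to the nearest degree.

326°

With h = a·x + b·y + c and 1 as origin, the differences give:
  140·a + 110·b = -0.01
  195·a + 45·b = +0.05
Eliminate b (×45 and ×110, subtract): -15150·a = -5.950 → a = ∂h/∂x = +0.0003927
Back-substitute: b = ∂h/∂y = -0.0005908.
Flow direction (−∇h) has components (-0.0003927 E, +0.0005908 N).
Azimuth = atan2(E, N) = atan2(-0.0003927, +0.0005908) = 326.4° ≈ 326°.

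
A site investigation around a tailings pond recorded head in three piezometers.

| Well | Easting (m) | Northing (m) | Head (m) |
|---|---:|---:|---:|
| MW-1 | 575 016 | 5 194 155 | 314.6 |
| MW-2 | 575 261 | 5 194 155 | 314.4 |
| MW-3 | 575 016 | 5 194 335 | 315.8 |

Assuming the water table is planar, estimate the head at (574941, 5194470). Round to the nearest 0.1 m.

∂h/∂x = (314.4 − 314.6) / (575261 − 575016) = -0.0008163
∂h/∂y = (315.8 − 314.6) / (5194335 − 5194155) = +0.006667
h(574941, 5194470) = 314.6 + (-0.0008163)·(-75) + (+0.006667)·(315) = 314.6 +0.061 +2.100 = 316.761 m.

316.8 m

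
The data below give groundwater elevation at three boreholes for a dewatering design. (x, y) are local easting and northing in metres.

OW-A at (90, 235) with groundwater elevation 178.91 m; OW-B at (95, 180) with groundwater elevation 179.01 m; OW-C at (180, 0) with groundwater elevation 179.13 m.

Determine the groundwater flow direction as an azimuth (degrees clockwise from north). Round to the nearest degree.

Three-point gradient (reference OW-A): Δ to OW-B = (5, -55, +0.10), Δ to OW-C = (90, -235, +0.22).
∂h/∂x = -0.003020, ∂h/∂y = -0.002093 (det = 3775).
Flow direction (−∇h) has components (+0.003020 E, +0.002093 N).
Azimuth = atan2(E, N) = atan2(+0.003020, +0.002093) = 55.3° ≈ 055°.

055°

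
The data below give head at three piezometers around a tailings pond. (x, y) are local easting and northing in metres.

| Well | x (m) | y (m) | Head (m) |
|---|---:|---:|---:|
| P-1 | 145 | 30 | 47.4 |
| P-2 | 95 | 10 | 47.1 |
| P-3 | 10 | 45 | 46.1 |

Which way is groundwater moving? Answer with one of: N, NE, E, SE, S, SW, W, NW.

NW

With h = a·x + b·y + c and P-1 as origin, the differences give:
  (-50)·a + (-20)·b = -0.3
  (-135)·a + 15·b = -1.3
Eliminate b (×15 and ×(-20), subtract): -3450·a = -30.50 → a = ∂h/∂x = +0.008841
Back-substitute: b = ∂h/∂y = -0.007101.
Flow = −∇h = (-0.008841 east, +0.007101 north), which points northwest.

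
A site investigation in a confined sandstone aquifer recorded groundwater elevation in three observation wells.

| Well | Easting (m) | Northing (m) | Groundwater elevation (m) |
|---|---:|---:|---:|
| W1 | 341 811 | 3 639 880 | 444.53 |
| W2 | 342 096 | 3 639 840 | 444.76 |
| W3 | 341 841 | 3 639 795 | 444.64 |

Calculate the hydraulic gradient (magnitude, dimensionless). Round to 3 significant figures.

0.00125

Differences from W1: to W2 (Δx, Δy, Δh) = (285, -40, +0.23); to W3 = (30, -85, +0.11).
Determinant of the coordinate differences = 285·(-85) − 30·(-40) = -23025.
∂h/∂x = [(+0.23)·(-85) − (+0.11)·(-40)] / -23025 = +0.0006580
∂h/∂y = [285·(+0.11) − 30·(+0.23)] / -23025 = -0.001062
|∇h| = √(0.0006580² + -0.001062²) = 0.001249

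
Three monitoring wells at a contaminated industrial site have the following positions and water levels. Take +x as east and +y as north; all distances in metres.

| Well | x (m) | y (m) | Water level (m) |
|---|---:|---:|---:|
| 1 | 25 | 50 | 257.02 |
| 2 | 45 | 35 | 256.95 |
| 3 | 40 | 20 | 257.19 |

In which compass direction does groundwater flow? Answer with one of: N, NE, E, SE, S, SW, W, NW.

NE

With h = a·x + b·y + c and 1 as origin, the differences give:
  20·a + (-15)·b = -0.07
  15·a + (-30)·b = +0.17
Eliminate b (×(-30) and ×(-15), subtract): -375·a = 4.650 → a = ∂h/∂x = -0.01240
Back-substitute: b = ∂h/∂y = -0.01187.
Flow = −∇h = (+0.01240 east, +0.01187 north), which points northeast.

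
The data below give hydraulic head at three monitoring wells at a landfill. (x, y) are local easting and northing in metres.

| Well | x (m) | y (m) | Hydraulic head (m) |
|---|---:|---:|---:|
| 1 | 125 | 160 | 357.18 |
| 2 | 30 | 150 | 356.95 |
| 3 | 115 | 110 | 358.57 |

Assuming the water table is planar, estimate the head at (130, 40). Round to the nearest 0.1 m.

Differences from 1: to 2 (Δx, Δy, Δh) = (-95, -10, -0.23); to 3 = (-10, -50, +1.39).
Determinant of the coordinate differences = (-95)·(-50) − (-10)·(-10) = 4650.
∂h/∂x = [(-0.23)·(-50) − (+1.39)·(-10)] / 4650 = +0.005462
∂h/∂y = [(-95)·(+1.39) − (-10)·(-0.23)] / 4650 = -0.02889
h(130, 40) = 357.18 + (+0.005462)·(5) + (-0.02889)·(-120) = 357.18 +0.027 +3.467 = 360.674 m.

360.7 m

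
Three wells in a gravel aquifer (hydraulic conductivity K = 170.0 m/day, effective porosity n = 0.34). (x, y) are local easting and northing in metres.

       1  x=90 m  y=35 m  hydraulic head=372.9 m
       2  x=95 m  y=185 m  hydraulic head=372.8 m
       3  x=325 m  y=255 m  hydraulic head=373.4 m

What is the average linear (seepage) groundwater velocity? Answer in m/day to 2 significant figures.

1.5 m/day

Taking 1 as reference: 2−1 = (5, 150, -0.1); 3−1 = (235, 220, +0.5).
Determinant of the coordinate differences = 5·220 − 235·150 = -34150.
∂h/∂x = [(-0.1)·220 − (+0.5)·150] / -34150 = +0.002840
∂h/∂y = [5·(+0.5) − 235·(-0.1)] / -34150 = -0.0007613
|∇h| = √(0.002840² + -0.0007613²) = 0.00294
Seepage velocity v = K·i/n = 170.0 × 0.00294 / 0.34 = 1.47 m/day.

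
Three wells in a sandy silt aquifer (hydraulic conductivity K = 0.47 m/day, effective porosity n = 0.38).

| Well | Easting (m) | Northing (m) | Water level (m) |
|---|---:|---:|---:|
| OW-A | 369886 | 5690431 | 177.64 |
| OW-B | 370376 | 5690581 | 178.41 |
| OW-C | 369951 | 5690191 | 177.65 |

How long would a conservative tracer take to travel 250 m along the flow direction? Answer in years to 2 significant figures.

Differences from OW-A: to OW-B (Δx, Δy, Δh) = (490, 150, +0.77); to OW-C = (65, -240, +0.01).
Determinant of the coordinate differences = 490·(-240) − 65·150 = -127350.
∂h/∂x = [(+0.77)·(-240) − (+0.01)·150] / -127350 = +0.001463
∂h/∂y = [490·(+0.01) − 65·(+0.77)] / -127350 = +0.0003545
|∇h| = √(0.001463² + 0.0003545²) = 0.001505
Seepage velocity v = K·i/n = 0.47 × 0.001505 / 0.38 = 0.001861 m/day.
t = 250 / 0.001861 = 1.343e+05 days = 368 years.

370 years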